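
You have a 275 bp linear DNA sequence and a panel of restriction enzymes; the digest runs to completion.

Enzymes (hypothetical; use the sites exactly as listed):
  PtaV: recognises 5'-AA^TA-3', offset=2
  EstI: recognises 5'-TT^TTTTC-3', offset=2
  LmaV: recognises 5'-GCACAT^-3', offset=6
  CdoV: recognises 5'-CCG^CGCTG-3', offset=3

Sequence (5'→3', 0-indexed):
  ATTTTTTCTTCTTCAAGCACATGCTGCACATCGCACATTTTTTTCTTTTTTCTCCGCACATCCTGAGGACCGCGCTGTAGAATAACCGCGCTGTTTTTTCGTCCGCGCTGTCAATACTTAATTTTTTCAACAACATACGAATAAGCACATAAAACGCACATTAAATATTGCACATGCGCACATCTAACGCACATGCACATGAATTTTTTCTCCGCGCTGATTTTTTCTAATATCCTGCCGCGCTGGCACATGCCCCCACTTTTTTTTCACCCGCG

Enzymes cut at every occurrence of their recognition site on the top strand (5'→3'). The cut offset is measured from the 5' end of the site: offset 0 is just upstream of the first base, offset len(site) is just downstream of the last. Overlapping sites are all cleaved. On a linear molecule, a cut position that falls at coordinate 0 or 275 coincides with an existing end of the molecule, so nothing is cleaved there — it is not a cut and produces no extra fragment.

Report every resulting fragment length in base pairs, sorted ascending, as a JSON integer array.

Site scan:
  PtaV AATA/2: at [80, 112, 139, 163, 228] ⇒ [82, 114, 141, 165, 230]
  EstI TTTTTTC/2: at [1, 38, 45, 93, 121, 203, 220, 261] ⇒ [3, 40, 47, 95, 123, 205, 222, 263]
  LmaV GCACAT/6: at [16, 25, 32, 55, 144, 155, 169, 177, 188, 194, 245] ⇒ [22, 31, 38, 61, 150, 161, 175, 183, 194, 200, 251]
  CdoV CCGCGCTG/3: at [69, 85, 102, 211, 237] ⇒ [72, 88, 105, 214, 240]

All cut coordinates (distinct, sorted): [3, 22, 31, 38, 40, 47, 61, 72, 82, 88, 95, 105, 114, 123, 141, 150, 161, 165, 175, 183, 194, 200, 205, 214, 222, 230, 240, 251, 263]

Fragment lengths:
  [0,3): 3 bp
  [3,22): 19 bp
  [22,31): 9 bp
  [31,38): 7 bp
  [38,40): 2 bp
  [40,47): 7 bp
  [47,61): 14 bp
  [61,72): 11 bp
  [72,82): 10 bp
  [82,88): 6 bp
  [88,95): 7 bp
  [95,105): 10 bp
  [105,114): 9 bp
  [114,123): 9 bp
  [123,141): 18 bp
  [141,150): 9 bp
  [150,161): 11 bp
  [161,165): 4 bp
  [165,175): 10 bp
  [175,183): 8 bp
  [183,194): 11 bp
  [194,200): 6 bp
  [200,205): 5 bp
  [205,214): 9 bp
  [214,222): 8 bp
  [222,230): 8 bp
  [230,240): 10 bp
  [240,251): 11 bp
  [251,263): 12 bp
  [263,275): 12 bp

[2,3,4,5,6,6,7,7,7,8,8,8,9,9,9,9,9,10,10,10,10,11,11,11,11,12,12,14,18,19]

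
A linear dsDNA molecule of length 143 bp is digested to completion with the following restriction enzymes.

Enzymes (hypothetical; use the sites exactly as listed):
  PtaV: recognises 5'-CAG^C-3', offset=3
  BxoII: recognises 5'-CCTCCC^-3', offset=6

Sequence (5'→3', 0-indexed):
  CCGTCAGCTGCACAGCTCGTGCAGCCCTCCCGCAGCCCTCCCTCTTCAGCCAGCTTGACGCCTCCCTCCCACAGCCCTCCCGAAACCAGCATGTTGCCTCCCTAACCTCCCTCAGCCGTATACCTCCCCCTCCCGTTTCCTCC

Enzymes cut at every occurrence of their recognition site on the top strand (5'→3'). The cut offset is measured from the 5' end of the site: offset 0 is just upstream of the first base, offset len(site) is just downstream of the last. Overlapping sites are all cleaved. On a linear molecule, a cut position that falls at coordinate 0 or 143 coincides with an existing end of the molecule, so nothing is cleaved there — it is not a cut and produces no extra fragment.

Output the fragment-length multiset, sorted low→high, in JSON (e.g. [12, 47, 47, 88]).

Scan for sites:
  PtaV (CAGC, off=3): starts [4, 12, 21, 32, 46, 50, 71, 86, 112] → cuts [7, 15, 24, 35, 49, 53, 74, 89, 115]
  BxoII (CCTCCC, off=6): starts [25, 36, 60, 64, 75, 96, 105, 122, 128] → cuts [31, 42, 66, 70, 81, 102, 111, 128, 134]

Pooled cuts: [7, 15, 24, 31, 35, 42, 49, 53, 66, 70, 74, 81, 89, 102, 111, 115, 128, 134]

Fragments:
  [0,7): 7 bp
  [7,15): 8 bp
  [15,24): 9 bp
  [24,31): 7 bp
  [31,35): 4 bp
  [35,42): 7 bp
  [42,49): 7 bp
  [49,53): 4 bp
  [53,66): 13 bp
  [66,70): 4 bp
  [70,74): 4 bp
  [74,81): 7 bp
  [81,89): 8 bp
  [89,102): 13 bp
  [102,111): 9 bp
  [111,115): 4 bp
  [115,128): 13 bp
  [128,134): 6 bp
  [134,143): 9 bp

[4,4,4,4,4,6,7,7,7,7,7,8,8,9,9,9,13,13,13]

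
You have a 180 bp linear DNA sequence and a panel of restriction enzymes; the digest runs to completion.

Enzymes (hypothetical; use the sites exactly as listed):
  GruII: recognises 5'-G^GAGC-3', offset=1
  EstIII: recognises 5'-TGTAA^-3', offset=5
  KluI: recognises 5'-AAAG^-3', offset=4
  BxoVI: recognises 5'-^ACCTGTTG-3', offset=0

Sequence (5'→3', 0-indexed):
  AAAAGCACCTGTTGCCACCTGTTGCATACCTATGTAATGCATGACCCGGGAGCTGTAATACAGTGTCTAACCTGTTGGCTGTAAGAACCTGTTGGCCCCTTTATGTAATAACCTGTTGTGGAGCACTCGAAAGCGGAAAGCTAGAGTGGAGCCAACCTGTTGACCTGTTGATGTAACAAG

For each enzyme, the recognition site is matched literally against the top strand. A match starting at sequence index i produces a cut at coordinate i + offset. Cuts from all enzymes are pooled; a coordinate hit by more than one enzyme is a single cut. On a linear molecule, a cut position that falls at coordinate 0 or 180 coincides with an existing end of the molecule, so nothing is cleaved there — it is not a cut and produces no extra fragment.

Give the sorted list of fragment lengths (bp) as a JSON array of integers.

[1,2,2,4,5,6,7,8,8,9,10,10,11,12,13,14,15,21,22]

Scan for sites:
  GruII (GGAGC, off=1): starts [48, 119, 147] → cuts [49, 120, 148]
  EstIII (TGTAA, off=5): starts [32, 53, 79, 103, 171] → cuts [37, 58, 84, 108, 176]
  KluI (AAAG, off=4): starts [1, 129, 136] → cuts [5, 133, 140]
  BxoVI (ACCTGTTG, off=0): starts [6, 16, 69, 86, 110, 154, 162] → cuts [6, 16, 69, 86, 110, 154, 162]

Pooled cuts: [5, 6, 16, 37, 49, 58, 69, 84, 86, 108, 110, 120, 133, 140, 148, 154, 162, 176]

Fragment lengths:
  [0,5): 5 bp
  [5,6): 1 bp
  [6,16): 10 bp
  [16,37): 21 bp
  [37,49): 12 bp
  [49,58): 9 bp
  [58,69): 11 bp
  [69,84): 15 bp
  [84,86): 2 bp
  [86,108): 22 bp
  [108,110): 2 bp
  [110,120): 10 bp
  [120,133): 13 bp
  [133,140): 7 bp
  [140,148): 8 bp
  [148,154): 6 bp
  [154,162): 8 bp
  [162,176): 14 bp
  [176,180): 4 bp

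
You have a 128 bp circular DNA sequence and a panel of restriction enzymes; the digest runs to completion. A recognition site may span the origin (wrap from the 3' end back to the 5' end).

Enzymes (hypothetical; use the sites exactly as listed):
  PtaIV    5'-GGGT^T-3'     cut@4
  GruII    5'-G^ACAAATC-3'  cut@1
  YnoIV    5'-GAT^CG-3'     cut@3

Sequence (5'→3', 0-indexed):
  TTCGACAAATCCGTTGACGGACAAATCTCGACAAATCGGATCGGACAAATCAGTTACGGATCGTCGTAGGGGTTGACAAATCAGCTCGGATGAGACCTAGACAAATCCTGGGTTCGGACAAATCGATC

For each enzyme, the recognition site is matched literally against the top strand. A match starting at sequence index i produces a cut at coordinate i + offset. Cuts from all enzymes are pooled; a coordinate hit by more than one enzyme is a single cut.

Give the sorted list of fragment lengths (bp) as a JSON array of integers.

[2,3,4,10,11,12,13,15,16,17,25]

Per-enzyme occurrences:
  PtaIV (GGGTT, off=4): starts [69, 109] → cuts [73, 113]
  GruII (GACAAATC, off=1): starts [3, 19, 29, 43, 74, 99, 116] → cuts [4, 20, 30, 44, 75, 100, 117]
  YnoIV (GATCG, off=3): starts [38, 58] → cuts [41, 61]

Pooled cuts: [4, 20, 30, 41, 44, 61, 73, 75, 100, 113, 117]

Fragment lengths:
  4→20: 16 bp
  20→30: 10 bp
  30→41: 11 bp
  41→44: 3 bp
  44→61: 17 bp
  61→73: 12 bp
  73→75: 2 bp
  75→100: 25 bp
  100→113: 13 bp
  113→117: 4 bp
  117→4 (wrap): 128-117+4 = 15 bp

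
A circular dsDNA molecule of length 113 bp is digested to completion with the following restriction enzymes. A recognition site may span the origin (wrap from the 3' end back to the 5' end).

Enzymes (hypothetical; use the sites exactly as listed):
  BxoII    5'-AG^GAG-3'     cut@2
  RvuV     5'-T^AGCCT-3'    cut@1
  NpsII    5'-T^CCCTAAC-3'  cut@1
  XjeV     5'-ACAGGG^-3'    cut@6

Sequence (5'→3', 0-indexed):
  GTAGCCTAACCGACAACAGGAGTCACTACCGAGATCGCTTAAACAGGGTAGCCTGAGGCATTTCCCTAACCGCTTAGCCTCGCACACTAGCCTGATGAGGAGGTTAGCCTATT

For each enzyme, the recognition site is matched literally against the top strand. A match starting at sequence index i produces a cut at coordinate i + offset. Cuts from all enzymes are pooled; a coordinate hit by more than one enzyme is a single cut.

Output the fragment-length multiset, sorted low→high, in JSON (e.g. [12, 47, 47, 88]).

[1,6,10,11,12,13,14,17,29]

Site scan:
  BxoII AGGAG/2: at [17, 97] ⇒ [19, 99]
  RvuV TAGCCT/1: at [1, 48, 74, 87, 104] ⇒ [2, 49, 75, 88, 105]
  NpsII TCCCTAAC/1: at [62] ⇒ [63]
  XjeV ACAGGG/6: at [42] ⇒ [48]

All cut coordinates (distinct, sorted): [2, 19, 48, 49, 63, 75, 88, 99, 105]

Fragments:
  2→19: 17 bp
  19→48: 29 bp
  48→49: 1 bp
  49→63: 14 bp
  63→75: 12 bp
  75→88: 13 bp
  88→99: 11 bp
  99→105: 6 bp
  105→2 (wrap): 113-105+2 = 10 bp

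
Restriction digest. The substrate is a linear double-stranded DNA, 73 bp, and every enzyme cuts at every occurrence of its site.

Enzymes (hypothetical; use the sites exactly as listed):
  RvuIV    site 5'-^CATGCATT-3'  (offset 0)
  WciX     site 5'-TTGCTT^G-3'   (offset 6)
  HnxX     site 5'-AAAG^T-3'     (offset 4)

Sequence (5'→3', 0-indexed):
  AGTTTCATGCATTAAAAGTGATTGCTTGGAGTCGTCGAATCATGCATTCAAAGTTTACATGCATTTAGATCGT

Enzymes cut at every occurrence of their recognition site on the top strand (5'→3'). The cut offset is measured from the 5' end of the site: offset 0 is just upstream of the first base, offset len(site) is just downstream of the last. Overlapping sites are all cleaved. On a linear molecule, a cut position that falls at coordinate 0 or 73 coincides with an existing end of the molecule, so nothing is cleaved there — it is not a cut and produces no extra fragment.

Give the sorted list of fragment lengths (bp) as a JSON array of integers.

Site scan:
  RvuIV CATGCATT/0: at [5, 40, 57] ⇒ [5, 40, 57]
  WciX TTGCTTG/6: at [21] ⇒ [27]
  HnxX AAAGT/4: at [14, 49] ⇒ [18, 53]

All cut coordinates (distinct, sorted): [5, 18, 27, 40, 53, 57]

Fragments:
  [0,5): 5 bp
  [5,18): 13 bp
  [18,27): 9 bp
  [27,40): 13 bp
  [40,53): 13 bp
  [53,57): 4 bp
  [57,73): 16 bp

[4,5,9,13,13,13,16]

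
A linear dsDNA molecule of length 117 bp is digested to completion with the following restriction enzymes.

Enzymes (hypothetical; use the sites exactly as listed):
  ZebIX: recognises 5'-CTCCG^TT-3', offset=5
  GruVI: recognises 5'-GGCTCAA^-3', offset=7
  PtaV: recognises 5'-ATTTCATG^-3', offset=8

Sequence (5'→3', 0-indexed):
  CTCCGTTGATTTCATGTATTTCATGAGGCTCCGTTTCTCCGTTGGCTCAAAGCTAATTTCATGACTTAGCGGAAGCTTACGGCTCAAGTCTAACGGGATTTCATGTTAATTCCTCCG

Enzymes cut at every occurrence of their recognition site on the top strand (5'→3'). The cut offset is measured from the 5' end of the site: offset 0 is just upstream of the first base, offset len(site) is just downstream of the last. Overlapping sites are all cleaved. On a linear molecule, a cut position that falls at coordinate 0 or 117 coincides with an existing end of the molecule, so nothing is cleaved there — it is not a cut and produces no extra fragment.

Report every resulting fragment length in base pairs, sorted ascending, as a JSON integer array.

Site scan:
  ZebIX CTCCGTT/5: at [0, 28, 36] ⇒ [5, 33, 41]
  GruVI GGCTCAA/7: at [43, 80] ⇒ [50, 87]
  PtaV ATTTCATG/8: at [8, 17, 55, 97] ⇒ [16, 25, 63, 105]

Pooled cuts: [5, 16, 25, 33, 41, 50, 63, 87, 105]

Fragment lengths:
  [0,5): 5 bp
  [5,16): 11 bp
  [16,25): 9 bp
  [25,33): 8 bp
  [33,41): 8 bp
  [41,50): 9 bp
  [50,63): 13 bp
  [63,87): 24 bp
  [87,105): 18 bp
  [105,117): 12 bp

[5,8,8,9,9,11,12,13,18,24]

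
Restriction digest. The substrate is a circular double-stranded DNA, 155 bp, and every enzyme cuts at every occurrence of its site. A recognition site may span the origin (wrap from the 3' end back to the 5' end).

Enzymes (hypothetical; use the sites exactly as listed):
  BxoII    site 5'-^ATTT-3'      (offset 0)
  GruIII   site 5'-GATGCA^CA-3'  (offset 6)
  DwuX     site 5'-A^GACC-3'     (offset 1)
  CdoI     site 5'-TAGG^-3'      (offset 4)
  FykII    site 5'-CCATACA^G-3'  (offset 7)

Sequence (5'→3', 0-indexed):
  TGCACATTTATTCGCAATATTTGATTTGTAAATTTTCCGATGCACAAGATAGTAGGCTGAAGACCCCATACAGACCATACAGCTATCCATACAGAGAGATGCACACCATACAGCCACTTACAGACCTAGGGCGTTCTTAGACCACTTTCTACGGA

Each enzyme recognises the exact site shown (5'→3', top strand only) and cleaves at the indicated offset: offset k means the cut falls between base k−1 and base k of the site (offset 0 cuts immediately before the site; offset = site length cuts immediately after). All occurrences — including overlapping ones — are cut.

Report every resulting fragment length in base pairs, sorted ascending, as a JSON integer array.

[1,5,5,8,8,9,9,9,10,10,11,12,12,13,13,20]

Scan for sites:
  BxoII ATTT/0: at [5, 18, 23, 31] ⇒ [5, 18, 23, 31]
  GruIII GATGCACA/6: at [38, 97, 153] ⇒ [4, 44, 103]
  DwuX AGACC/1: at [60, 71, 121, 138] ⇒ [61, 72, 122, 139]
  CdoI TAGG/4: at [52, 126] ⇒ [56, 130]
  FykII CCATACAG/7: at [65, 74, 86, 105] ⇒ [72, 81, 93, 112]

Pooled cuts: [4, 5, 18, 23, 31, 44, 56, 61, 72, 81, 93, 103, 112, 122, 130, 139]

Fragments:
  4→5: 1 bp
  5→18: 13 bp
  18→23: 5 bp
  23→31: 8 bp
  31→44: 13 bp
  44→56: 12 bp
  56→61: 5 bp
  61→72: 11 bp
  72→81: 9 bp
  81→93: 12 bp
  93→103: 10 bp
  103→112: 9 bp
  112→122: 10 bp
  122→130: 8 bp
  130→139: 9 bp
  139→4 (wrap): 155-139+4 = 20 bp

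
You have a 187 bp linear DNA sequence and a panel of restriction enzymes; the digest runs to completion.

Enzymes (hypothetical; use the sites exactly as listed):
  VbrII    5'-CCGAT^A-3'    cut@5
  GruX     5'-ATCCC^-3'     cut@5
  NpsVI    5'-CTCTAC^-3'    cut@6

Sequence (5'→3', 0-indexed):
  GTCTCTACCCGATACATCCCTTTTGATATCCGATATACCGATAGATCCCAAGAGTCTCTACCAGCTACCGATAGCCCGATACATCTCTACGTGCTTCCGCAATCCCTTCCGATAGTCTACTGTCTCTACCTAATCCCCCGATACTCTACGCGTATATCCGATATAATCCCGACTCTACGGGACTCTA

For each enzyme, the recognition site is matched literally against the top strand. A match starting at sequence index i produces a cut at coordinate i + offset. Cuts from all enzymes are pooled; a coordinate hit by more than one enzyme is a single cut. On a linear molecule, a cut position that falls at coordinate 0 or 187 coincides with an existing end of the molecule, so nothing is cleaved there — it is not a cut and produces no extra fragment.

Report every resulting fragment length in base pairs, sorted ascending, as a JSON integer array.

[5,5,7,7,7,7,8,8,8,8,8,8,9,10,11,12,13,14,16,16]

Per-enzyme occurrences:
  VbrII CCGATA/5: at [8, 29, 37, 67, 75, 108, 137, 157] ⇒ [13, 34, 42, 72, 80, 113, 142, 162]
  GruX ATCCC/5: at [15, 44, 101, 132, 165] ⇒ [20, 49, 106, 137, 170]
  NpsVI CTCTAC/6: at [2, 55, 84, 123, 143, 172] ⇒ [8, 61, 90, 129, 149, 178]

All cut coordinates (distinct, sorted): [8, 13, 20, 34, 42, 49, 61, 72, 80, 90, 106, 113, 129, 137, 142, 149, 162, 170, 178]

Fragments:
  [0,8): 8 bp
  [8,13): 5 bp
  [13,20): 7 bp
  [20,34): 14 bp
  [34,42): 8 bp
  [42,49): 7 bp
  [49,61): 12 bp
  [61,72): 11 bp
  [72,80): 8 bp
  [80,90): 10 bp
  [90,106): 16 bp
  [106,113): 7 bp
  [113,129): 16 bp
  [129,137): 8 bp
  [137,142): 5 bp
  [142,149): 7 bp
  [149,162): 13 bp
  [162,170): 8 bp
  [170,178): 8 bp
  [178,187): 9 bp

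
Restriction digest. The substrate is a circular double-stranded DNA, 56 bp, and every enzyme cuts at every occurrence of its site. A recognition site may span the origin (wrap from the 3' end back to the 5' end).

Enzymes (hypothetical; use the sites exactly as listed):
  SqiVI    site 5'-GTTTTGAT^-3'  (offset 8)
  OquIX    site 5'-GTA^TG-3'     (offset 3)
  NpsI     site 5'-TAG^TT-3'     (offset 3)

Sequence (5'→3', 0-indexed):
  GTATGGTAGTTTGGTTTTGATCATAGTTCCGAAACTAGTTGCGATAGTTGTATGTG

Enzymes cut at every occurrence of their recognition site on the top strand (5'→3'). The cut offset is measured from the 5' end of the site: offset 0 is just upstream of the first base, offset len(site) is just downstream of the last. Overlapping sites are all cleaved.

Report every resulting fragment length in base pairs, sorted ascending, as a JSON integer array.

Per-enzyme occurrences:
  SqiVI GTTTTGAT/8: at [13] ⇒ [21]
  OquIX GTATG/3: at [0, 49] ⇒ [3, 52]
  NpsI TAGTT/3: at [6, 23, 35, 44] ⇒ [9, 26, 38, 47]

All cut coordinates (distinct, sorted): [3, 9, 21, 26, 38, 47, 52]

Fragments:
  3→9: 6 bp
  9→21: 12 bp
  21→26: 5 bp
  26→38: 12 bp
  38→47: 9 bp
  47→52: 5 bp
  52→3 (wrap): 56-52+3 = 7 bp

[5,5,6,7,9,12,12]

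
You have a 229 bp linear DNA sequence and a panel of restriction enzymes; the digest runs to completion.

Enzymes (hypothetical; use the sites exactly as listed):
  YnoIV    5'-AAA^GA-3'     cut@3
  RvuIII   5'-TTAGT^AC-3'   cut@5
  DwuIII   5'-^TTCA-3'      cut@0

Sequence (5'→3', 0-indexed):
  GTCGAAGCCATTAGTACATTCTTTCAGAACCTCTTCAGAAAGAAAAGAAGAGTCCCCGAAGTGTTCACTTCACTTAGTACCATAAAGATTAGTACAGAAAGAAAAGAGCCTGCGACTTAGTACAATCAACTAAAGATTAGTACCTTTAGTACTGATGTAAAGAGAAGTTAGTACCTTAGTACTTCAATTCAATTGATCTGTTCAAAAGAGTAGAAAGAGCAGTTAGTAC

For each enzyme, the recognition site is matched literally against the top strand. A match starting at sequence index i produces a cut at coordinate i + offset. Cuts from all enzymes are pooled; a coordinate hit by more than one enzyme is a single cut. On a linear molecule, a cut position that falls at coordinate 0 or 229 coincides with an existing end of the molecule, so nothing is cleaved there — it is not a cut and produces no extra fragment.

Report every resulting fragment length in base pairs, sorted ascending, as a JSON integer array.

[2,2,5,5,5,5,7,7,7,7,7,8,8,8,9,9,10,11,11,11,11,13,13,15,16,17]

Per-enzyme occurrences:
  YnoIV AAAGA/3: at [38, 43, 83, 97, 102, 131, 158, 204, 213] ⇒ [41, 46, 86, 100, 105, 134, 161, 207, 216]
  RvuIII TTAGTAC/5: at [10, 73, 88, 116, 136, 145, 167, 175, 222] ⇒ [15, 78, 93, 121, 141, 150, 172, 180, 227]
  DwuIII TTCA/0: at [22, 33, 63, 68, 182, 187, 200] ⇒ [22, 33, 63, 68, 182, 187, 200]

Pooled cuts: [15, 22, 33, 41, 46, 63, 68, 78, 86, 93, 100, 105, 121, 134, 141, 150, 161, 172, 180, 182, 187, 200, 207, 216, 227]

Fragments:
  [0,15): 15 bp
  [15,22): 7 bp
  [22,33): 11 bp
  [33,41): 8 bp
  [41,46): 5 bp
  [46,63): 17 bp
  [63,68): 5 bp
  [68,78): 10 bp
  [78,86): 8 bp
  [86,93): 7 bp
  [93,100): 7 bp
  [100,105): 5 bp
  [105,121): 16 bp
  [121,134): 13 bp
  [134,141): 7 bp
  [141,150): 9 bp
  [150,161): 11 bp
  [161,172): 11 bp
  [172,180): 8 bp
  [180,182): 2 bp
  [182,187): 5 bp
  [187,200): 13 bp
  [200,207): 7 bp
  [207,216): 9 bp
  [216,227): 11 bp
  [227,229): 2 bp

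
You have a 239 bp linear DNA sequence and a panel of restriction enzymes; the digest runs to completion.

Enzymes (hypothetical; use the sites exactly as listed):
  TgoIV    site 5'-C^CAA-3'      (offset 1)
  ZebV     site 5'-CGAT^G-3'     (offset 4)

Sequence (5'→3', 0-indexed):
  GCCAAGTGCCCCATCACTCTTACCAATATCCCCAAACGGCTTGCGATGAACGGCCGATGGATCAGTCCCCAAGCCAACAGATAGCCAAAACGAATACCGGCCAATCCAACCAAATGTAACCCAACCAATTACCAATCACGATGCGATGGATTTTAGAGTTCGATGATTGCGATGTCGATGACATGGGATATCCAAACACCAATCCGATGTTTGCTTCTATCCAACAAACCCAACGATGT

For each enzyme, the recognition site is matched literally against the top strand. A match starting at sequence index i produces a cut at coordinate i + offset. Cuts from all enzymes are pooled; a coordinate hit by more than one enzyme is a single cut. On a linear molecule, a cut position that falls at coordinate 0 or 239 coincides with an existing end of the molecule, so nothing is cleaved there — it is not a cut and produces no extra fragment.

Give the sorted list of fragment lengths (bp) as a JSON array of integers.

[2,2,4,4,5,5,5,6,7,7,7,9,9,9,9,10,11,11,11,11,13,13,15,16,17,21]

Site scan:
  TgoIV (CCAA, off=1): starts [1, 22, 31, 68, 73, 84, 100, 105, 109, 120, 124, 131, 191, 198, 220, 229] → cuts [2, 23, 32, 69, 74, 85, 101, 106, 110, 121, 125, 132, 192, 199, 221, 230]
  ZebV (CGATG, off=4): starts [43, 54, 138, 143, 160, 169, 175, 204, 233] → cuts [47, 58, 142, 147, 164, 173, 179, 208, 237]

Pooled cuts: [2, 23, 32, 47, 58, 69, 74, 85, 101, 106, 110, 121, 125, 132, 142, 147, 164, 173, 179, 192, 199, 208, 221, 230, 237]

Fragment lengths:
  [0,2): 2 bp
  [2,23): 21 bp
  [23,32): 9 bp
  [32,47): 15 bp
  [47,58): 11 bp
  [58,69): 11 bp
  [69,74): 5 bp
  [74,85): 11 bp
  [85,101): 16 bp
  [101,106): 5 bp
  [106,110): 4 bp
  [110,121): 11 bp
  [121,125): 4 bp
  [125,132): 7 bp
  [132,142): 10 bp
  [142,147): 5 bp
  [147,164): 17 bp
  [164,173): 9 bp
  [173,179): 6 bp
  [179,192): 13 bp
  [192,199): 7 bp
  [199,208): 9 bp
  [208,221): 13 bp
  [221,230): 9 bp
  [230,237): 7 bp
  [237,239): 2 bp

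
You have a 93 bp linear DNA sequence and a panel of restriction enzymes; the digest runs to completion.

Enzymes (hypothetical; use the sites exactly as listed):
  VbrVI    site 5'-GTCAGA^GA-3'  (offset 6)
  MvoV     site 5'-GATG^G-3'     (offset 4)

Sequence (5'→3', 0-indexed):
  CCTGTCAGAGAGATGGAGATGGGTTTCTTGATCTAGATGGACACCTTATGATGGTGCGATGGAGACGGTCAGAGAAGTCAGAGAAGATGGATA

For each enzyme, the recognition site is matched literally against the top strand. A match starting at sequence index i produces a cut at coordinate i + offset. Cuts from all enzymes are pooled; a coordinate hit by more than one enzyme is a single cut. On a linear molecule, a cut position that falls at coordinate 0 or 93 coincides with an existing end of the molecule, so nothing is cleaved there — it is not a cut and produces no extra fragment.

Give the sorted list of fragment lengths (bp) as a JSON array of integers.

Scan for sites:
  VbrVI GTCAGAGA/6: at [3, 67, 76] ⇒ [9, 73, 82]
  MvoV GATGG/4: at [11, 17, 35, 49, 57, 85] ⇒ [15, 21, 39, 53, 61, 89]

Pooled cuts: [9, 15, 21, 39, 53, 61, 73, 82, 89]

Fragments:
  [0,9): 9 bp
  [9,15): 6 bp
  [15,21): 6 bp
  [21,39): 18 bp
  [39,53): 14 bp
  [53,61): 8 bp
  [61,73): 12 bp
  [73,82): 9 bp
  [82,89): 7 bp
  [89,93): 4 bp

[4,6,6,7,8,9,9,12,14,18]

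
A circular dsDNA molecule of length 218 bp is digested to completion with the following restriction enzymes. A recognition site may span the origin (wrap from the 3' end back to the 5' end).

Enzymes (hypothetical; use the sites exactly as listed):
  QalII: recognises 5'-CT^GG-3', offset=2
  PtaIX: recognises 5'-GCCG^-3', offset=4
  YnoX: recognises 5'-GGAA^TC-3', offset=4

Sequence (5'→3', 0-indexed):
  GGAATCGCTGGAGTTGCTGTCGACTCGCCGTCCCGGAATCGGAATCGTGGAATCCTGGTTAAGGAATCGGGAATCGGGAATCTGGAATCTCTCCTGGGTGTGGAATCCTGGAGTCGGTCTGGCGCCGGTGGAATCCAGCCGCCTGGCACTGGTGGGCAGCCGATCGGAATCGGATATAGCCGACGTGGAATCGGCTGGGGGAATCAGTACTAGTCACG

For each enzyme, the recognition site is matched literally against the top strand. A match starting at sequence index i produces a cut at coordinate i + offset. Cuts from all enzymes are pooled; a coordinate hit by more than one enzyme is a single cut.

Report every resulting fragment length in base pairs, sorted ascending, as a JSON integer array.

[3,3,4,4,4,5,6,6,6,6,7,7,7,7,7,8,8,8,8,8,10,10,11,12,13,19,21]

Scan for sites:
  QalII (CTGG, off=2): starts [7, 54, 81, 93, 107, 118, 142, 148, 194] → cuts [9, 56, 83, 95, 109, 120, 144, 150, 196]
  PtaIX (GCCG, off=4): starts [26, 123, 137, 158, 178] → cuts [30, 127, 141, 162, 182]
  YnoX (GGAATC, off=4): starts [0, 34, 40, 48, 62, 69, 76, 83, 101, 129, 165, 186, 199] → cuts [4, 38, 44, 52, 66, 73, 80, 87, 105, 133, 169, 190, 203]

Pooled cuts: [4, 9, 30, 38, 44, 52, 56, 66, 73, 80, 83, 87, 95, 105, 109, 120, 127, 133, 141, 144, 150, 162, 169, 182, 190, 196, 203]

Fragment lengths:
  4→9: 5 bp
  9→30: 21 bp
  30→38: 8 bp
  38→44: 6 bp
  44→52: 8 bp
  52→56: 4 bp
  56→66: 10 bp
  66→73: 7 bp
  73→80: 7 bp
  80→83: 3 bp
  83→87: 4 bp
  87→95: 8 bp
  95→105: 10 bp
  105→109: 4 bp
  109→120: 11 bp
  120→127: 7 bp
  127→133: 6 bp
  133→141: 8 bp
  141→144: 3 bp
  144→150: 6 bp
  150→162: 12 bp
  162→169: 7 bp
  169→182: 13 bp
  182→190: 8 bp
  190→196: 6 bp
  196→203: 7 bp
  203→4 (wrap): 218-203+4 = 19 bp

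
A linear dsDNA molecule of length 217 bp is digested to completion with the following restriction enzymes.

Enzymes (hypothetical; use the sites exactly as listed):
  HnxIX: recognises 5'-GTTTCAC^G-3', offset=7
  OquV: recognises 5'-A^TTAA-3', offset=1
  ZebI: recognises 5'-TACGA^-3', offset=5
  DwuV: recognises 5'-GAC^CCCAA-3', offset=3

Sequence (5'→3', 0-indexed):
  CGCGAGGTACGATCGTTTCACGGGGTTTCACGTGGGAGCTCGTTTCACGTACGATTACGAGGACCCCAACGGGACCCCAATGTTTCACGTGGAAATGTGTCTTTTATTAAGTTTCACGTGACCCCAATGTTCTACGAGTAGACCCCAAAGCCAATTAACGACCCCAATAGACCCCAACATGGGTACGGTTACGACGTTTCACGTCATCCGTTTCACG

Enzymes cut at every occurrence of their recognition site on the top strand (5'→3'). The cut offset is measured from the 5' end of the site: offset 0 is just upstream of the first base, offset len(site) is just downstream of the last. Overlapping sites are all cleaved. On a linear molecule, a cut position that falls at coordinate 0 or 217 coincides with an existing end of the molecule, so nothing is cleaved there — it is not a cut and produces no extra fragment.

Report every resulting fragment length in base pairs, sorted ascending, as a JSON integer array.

Site scan:
  HnxIX GTTTCACG/7: at [14, 24, 41, 81, 110, 195, 209] ⇒ [21, 31, 48, 88, 117, 202, 216]
  OquV ATTAA/1: at [105, 153] ⇒ [106, 154]
  ZebI TACGA/5: at [7, 49, 55, 132, 189] ⇒ [12, 54, 60, 137, 194]
  DwuV GACCCCAA/3: at [61, 72, 119, 140, 159, 169] ⇒ [64, 75, 122, 143, 162, 172]

Pooled cuts: [12, 21, 31, 48, 54, 60, 64, 75, 88, 106, 117, 122, 137, 143, 154, 162, 172, 194, 202, 216]

Fragments:
  [0,12): 12 bp
  [12,21): 9 bp
  [21,31): 10 bp
  [31,48): 17 bp
  [48,54): 6 bp
  [54,60): 6 bp
  [60,64): 4 bp
  [64,75): 11 bp
  [75,88): 13 bp
  [88,106): 18 bp
  [106,117): 11 bp
  [117,122): 5 bp
  [122,137): 15 bp
  [137,143): 6 bp
  [143,154): 11 bp
  [154,162): 8 bp
  [162,172): 10 bp
  [172,194): 22 bp
  [194,202): 8 bp
  [202,216): 14 bp
  [216,217): 1 bp

[1,4,5,6,6,6,8,8,9,10,10,11,11,11,12,13,14,15,17,18,22]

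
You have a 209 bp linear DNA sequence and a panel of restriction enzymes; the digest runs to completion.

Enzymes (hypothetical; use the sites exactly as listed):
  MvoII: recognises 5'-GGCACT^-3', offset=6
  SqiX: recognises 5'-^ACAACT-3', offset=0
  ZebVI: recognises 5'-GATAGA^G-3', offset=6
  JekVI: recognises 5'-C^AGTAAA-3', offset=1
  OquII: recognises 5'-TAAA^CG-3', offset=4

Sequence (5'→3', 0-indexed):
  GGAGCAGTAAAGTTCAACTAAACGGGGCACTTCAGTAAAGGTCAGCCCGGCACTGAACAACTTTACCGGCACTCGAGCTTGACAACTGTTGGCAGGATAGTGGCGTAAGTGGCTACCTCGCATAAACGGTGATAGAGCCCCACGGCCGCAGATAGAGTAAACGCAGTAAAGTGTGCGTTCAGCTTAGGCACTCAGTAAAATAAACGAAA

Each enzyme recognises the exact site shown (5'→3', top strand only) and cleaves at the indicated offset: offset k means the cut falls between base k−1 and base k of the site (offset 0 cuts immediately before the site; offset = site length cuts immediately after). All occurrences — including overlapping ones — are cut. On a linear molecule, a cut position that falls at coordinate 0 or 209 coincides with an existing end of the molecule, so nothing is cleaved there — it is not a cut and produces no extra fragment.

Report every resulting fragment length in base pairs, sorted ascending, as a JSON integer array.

[1,2,2,3,5,5,5,8,9,10,11,17,17,20,21,28,45]

Site scan:
  MvoII GGCACT/6: at [25, 48, 67, 186] ⇒ [31, 54, 73, 192]
  SqiX ACAACT/0: at [56, 81] ⇒ [56, 81]
  ZebVI GATAGAG/6: at [130, 150] ⇒ [136, 156]
  JekVI CAGTAAA/1: at [4, 32, 163, 192] ⇒ [5, 33, 164, 193]
  OquII TAAACG/4: at [18, 122, 157, 200] ⇒ [22, 126, 161, 204]

All cut coordinates (distinct, sorted): [5, 22, 31, 33, 54, 56, 73, 81, 126, 136, 156, 161, 164, 192, 193, 204]

Fragment lengths:
  [0,5): 5 bp
  [5,22): 17 bp
  [22,31): 9 bp
  [31,33): 2 bp
  [33,54): 21 bp
  [54,56): 2 bp
  [56,73): 17 bp
  [73,81): 8 bp
  [81,126): 45 bp
  [126,136): 10 bp
  [136,156): 20 bp
  [156,161): 5 bp
  [161,164): 3 bp
  [164,192): 28 bp
  [192,193): 1 bp
  [193,204): 11 bp
  [204,209): 5 bp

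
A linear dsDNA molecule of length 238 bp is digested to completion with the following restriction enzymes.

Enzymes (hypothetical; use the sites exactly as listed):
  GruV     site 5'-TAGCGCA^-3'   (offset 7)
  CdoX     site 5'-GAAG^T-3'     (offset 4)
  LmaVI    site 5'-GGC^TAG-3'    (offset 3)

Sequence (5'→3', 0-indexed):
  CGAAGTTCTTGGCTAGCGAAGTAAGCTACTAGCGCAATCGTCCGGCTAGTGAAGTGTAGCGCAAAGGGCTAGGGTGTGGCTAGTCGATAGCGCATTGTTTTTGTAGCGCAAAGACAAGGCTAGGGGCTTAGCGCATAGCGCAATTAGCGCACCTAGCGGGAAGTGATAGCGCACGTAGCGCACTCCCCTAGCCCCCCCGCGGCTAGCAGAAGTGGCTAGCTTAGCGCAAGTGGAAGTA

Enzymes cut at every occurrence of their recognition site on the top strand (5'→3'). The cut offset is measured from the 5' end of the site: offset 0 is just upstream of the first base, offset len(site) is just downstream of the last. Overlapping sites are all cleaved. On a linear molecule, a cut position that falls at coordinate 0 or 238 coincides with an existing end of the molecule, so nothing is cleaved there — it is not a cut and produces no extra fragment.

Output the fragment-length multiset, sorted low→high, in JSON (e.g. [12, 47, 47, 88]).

Scan for sites:
  GruV TAGCGCA/7: at [29, 56, 87, 103, 128, 135, 144, 166, 175, 221] ⇒ [36, 63, 94, 110, 135, 142, 151, 173, 182, 228]
  CdoX GAAGT/4: at [1, 17, 50, 159, 208, 232] ⇒ [5, 21, 54, 163, 212, 236]
  LmaVI GGCTAG/3: at [10, 43, 66, 77, 117, 200, 213] ⇒ [13, 46, 69, 80, 120, 203, 216]

All cut coordinates (distinct, sorted): [5, 13, 21, 36, 46, 54, 63, 69, 80, 94, 110, 120, 135, 142, 151, 163, 173, 182, 203, 212, 216, 228, 236]

Fragments:
  [0,5): 5 bp
  [5,13): 8 bp
  [13,21): 8 bp
  [21,36): 15 bp
  [36,46): 10 bp
  [46,54): 8 bp
  [54,63): 9 bp
  [63,69): 6 bp
  [69,80): 11 bp
  [80,94): 14 bp
  [94,110): 16 bp
  [110,120): 10 bp
  [120,135): 15 bp
  [135,142): 7 bp
  [142,151): 9 bp
  [151,163): 12 bp
  [163,173): 10 bp
  [173,182): 9 bp
  [182,203): 21 bp
  [203,212): 9 bp
  [212,216): 4 bp
  [216,228): 12 bp
  [228,236): 8 bp
  [236,238): 2 bp

[2,4,5,6,7,8,8,8,8,9,9,9,9,10,10,10,11,12,12,14,15,15,16,21]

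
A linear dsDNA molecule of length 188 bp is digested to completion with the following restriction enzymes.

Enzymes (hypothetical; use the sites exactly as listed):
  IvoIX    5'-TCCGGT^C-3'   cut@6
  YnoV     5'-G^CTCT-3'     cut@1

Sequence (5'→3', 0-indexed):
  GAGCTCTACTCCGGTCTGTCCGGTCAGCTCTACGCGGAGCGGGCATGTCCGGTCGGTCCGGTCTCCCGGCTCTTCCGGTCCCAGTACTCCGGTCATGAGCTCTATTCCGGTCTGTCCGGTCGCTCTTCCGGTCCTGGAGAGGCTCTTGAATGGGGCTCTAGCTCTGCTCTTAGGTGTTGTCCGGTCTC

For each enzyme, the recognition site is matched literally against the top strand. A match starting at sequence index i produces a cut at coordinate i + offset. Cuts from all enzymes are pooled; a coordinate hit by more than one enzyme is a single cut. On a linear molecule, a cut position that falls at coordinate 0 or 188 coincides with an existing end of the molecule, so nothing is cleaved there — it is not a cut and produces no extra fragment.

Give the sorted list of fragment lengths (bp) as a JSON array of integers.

[2,3,3,3,5,6,6,7,9,9,9,10,10,10,12,12,13,14,19,26]

Per-enzyme occurrences:
  IvoIX TCCGGTC/6: at [9, 18, 47, 56, 73, 87, 105, 114, 126, 179] ⇒ [15, 24, 53, 62, 79, 93, 111, 120, 132, 185]
  YnoV GCTCT/1: at [2, 26, 68, 98, 121, 141, 154, 160, 165] ⇒ [3, 27, 69, 99, 122, 142, 155, 161, 166]

Pooled cuts: [3, 15, 24, 27, 53, 62, 69, 79, 93, 99, 111, 120, 122, 132, 142, 155, 161, 166, 185]

Fragment lengths:
  [0,3): 3 bp
  [3,15): 12 bp
  [15,24): 9 bp
  [24,27): 3 bp
  [27,53): 26 bp
  [53,62): 9 bp
  [62,69): 7 bp
  [69,79): 10 bp
  [79,93): 14 bp
  [93,99): 6 bp
  [99,111): 12 bp
  [111,120): 9 bp
  [120,122): 2 bp
  [122,132): 10 bp
  [132,142): 10 bp
  [142,155): 13 bp
  [155,161): 6 bp
  [161,166): 5 bp
  [166,185): 19 bp
  [185,188): 3 bp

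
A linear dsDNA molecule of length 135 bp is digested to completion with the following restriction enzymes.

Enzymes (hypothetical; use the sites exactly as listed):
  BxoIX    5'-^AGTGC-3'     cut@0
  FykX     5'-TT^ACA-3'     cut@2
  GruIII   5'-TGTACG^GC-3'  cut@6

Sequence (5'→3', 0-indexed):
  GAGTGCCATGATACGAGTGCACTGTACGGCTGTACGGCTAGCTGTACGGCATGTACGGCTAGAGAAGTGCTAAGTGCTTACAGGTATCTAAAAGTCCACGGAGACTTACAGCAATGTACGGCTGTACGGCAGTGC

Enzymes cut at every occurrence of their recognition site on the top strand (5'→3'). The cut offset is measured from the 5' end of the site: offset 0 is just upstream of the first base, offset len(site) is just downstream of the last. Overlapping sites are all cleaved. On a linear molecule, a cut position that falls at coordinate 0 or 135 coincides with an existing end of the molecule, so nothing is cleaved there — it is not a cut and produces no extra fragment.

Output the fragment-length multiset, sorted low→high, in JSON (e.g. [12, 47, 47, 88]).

Site scan:
  BxoIX AGTGC/0: at [1, 15, 65, 72, 130] ⇒ [1, 15, 65, 72, 130]
  FykX TTACA/2: at [77, 105] ⇒ [79, 107]
  GruIII TGTACGGC/6: at [22, 30, 42, 51, 114, 122] ⇒ [28, 36, 48, 57, 120, 128]

Pooled cuts: [1, 15, 28, 36, 48, 57, 65, 72, 79, 107, 120, 128, 130]

Fragments:
  [0,1): 1 bp
  [1,15): 14 bp
  [15,28): 13 bp
  [28,36): 8 bp
  [36,48): 12 bp
  [48,57): 9 bp
  [57,65): 8 bp
  [65,72): 7 bp
  [72,79): 7 bp
  [79,107): 28 bp
  [107,120): 13 bp
  [120,128): 8 bp
  [128,130): 2 bp
  [130,135): 5 bp

[1,2,5,7,7,8,8,8,9,12,13,13,14,28]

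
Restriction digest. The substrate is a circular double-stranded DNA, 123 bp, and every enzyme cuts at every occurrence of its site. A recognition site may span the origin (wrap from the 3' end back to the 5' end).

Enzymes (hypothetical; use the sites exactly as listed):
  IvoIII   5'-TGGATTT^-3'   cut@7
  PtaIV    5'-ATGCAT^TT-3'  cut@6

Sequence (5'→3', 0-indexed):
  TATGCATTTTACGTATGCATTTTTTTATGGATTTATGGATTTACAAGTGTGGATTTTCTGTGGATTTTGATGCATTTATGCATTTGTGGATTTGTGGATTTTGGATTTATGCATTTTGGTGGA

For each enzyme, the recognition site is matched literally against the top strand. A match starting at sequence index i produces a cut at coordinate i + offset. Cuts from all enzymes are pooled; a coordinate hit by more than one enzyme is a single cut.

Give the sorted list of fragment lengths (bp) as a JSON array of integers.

[6,7,8,8,8,8,10,11,13,14,14,16]

Site scan:
  IvoIII TGGATTT/7: at [27, 35, 49, 60, 86, 94, 101] ⇒ [34, 42, 56, 67, 93, 101, 108]
  PtaIV ATGCATTT/6: at [1, 14, 69, 77, 108] ⇒ [7, 20, 75, 83, 114]

All cut coordinates (distinct, sorted): [7, 20, 34, 42, 56, 67, 75, 83, 93, 101, 108, 114]

Fragment lengths:
  7→20: 13 bp
  20→34: 14 bp
  34→42: 8 bp
  42→56: 14 bp
  56→67: 11 bp
  67→75: 8 bp
  75→83: 8 bp
  83→93: 10 bp
  93→101: 8 bp
  101→108: 7 bp
  108→114: 6 bp
  114→7 (wrap): 123-114+7 = 16 bp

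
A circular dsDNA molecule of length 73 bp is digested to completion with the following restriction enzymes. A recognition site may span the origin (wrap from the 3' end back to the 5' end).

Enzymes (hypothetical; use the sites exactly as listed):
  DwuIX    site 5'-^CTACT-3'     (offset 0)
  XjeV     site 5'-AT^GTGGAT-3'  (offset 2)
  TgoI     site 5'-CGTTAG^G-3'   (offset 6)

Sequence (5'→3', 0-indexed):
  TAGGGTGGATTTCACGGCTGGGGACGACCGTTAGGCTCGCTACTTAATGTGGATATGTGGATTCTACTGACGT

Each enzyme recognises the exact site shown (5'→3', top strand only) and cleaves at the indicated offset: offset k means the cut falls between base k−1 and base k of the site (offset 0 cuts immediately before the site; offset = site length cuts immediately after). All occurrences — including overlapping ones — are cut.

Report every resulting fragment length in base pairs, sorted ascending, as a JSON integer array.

[5,7,8,9,13,31]

Per-enzyme occurrences:
  DwuIX (CTACT, off=0): starts [39, 63] → cuts [39, 63]
  XjeV (ATGTGGAT, off=2): starts [46, 54] → cuts [48, 56]
  TgoI (CGTTAGG, off=6): starts [28, 70] → cuts [3, 34]

Pooled cuts: [3, 34, 39, 48, 56, 63]

Fragments:
  3→34: 31 bp
  34→39: 5 bp
  39→48: 9 bp
  48→56: 8 bp
  56→63: 7 bp
  63→3 (wrap): 73-63+3 = 13 bp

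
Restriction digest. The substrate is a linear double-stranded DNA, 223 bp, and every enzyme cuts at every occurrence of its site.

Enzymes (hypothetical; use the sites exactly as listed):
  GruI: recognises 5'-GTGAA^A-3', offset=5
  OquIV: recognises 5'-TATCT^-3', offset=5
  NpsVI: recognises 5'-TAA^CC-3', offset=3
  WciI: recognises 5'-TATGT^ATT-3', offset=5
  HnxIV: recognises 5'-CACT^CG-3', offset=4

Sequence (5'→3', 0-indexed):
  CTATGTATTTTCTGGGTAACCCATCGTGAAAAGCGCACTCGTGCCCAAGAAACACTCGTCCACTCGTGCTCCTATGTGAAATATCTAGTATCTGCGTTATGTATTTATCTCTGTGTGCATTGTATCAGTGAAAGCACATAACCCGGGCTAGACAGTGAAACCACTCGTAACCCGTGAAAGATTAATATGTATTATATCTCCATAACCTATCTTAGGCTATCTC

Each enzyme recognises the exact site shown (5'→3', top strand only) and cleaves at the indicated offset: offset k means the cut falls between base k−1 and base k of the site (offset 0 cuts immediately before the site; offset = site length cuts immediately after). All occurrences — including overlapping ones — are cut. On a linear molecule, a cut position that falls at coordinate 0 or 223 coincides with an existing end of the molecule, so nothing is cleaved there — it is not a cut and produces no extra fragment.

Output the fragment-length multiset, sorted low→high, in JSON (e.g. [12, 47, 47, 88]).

[1,5,6,6,6,6,7,7,8,8,8,9,9,9,9,10,11,12,13,16,17,18,22]

Site scan:
  GruI (GTGAAA, off=5): starts [25, 75, 127, 154, 173] → cuts [30, 80, 132, 159, 178]
  OquIV (TATCT, off=5): starts [81, 88, 105, 194, 207, 217] → cuts [86, 93, 110, 199, 212, 222]
  NpsVI (TAACC, off=3): starts [16, 138, 167, 202] → cuts [19, 141, 170, 205]
  WciI (TATGTATT, off=5): starts [1, 97, 185] → cuts [6, 102, 190]
  HnxIV (CACTCG, off=4): starts [35, 52, 60, 161] → cuts [39, 56, 64, 165]

Pooled cuts: [6, 19, 30, 39, 56, 64, 80, 86, 93, 102, 110, 132, 141, 159, 165, 170, 178, 190, 199, 205, 212, 222]

Fragment lengths:
  [0,6): 6 bp
  [6,19): 13 bp
  [19,30): 11 bp
  [30,39): 9 bp
  [39,56): 17 bp
  [56,64): 8 bp
  [64,80): 16 bp
  [80,86): 6 bp
  [86,93): 7 bp
  [93,102): 9 bp
  [102,110): 8 bp
  [110,132): 22 bp
  [132,141): 9 bp
  [141,159): 18 bp
  [159,165): 6 bp
  [165,170): 5 bp
  [170,178): 8 bp
  [178,190): 12 bp
  [190,199): 9 bp
  [199,205): 6 bp
  [205,212): 7 bp
  [212,222): 10 bp
  [222,223): 1 bp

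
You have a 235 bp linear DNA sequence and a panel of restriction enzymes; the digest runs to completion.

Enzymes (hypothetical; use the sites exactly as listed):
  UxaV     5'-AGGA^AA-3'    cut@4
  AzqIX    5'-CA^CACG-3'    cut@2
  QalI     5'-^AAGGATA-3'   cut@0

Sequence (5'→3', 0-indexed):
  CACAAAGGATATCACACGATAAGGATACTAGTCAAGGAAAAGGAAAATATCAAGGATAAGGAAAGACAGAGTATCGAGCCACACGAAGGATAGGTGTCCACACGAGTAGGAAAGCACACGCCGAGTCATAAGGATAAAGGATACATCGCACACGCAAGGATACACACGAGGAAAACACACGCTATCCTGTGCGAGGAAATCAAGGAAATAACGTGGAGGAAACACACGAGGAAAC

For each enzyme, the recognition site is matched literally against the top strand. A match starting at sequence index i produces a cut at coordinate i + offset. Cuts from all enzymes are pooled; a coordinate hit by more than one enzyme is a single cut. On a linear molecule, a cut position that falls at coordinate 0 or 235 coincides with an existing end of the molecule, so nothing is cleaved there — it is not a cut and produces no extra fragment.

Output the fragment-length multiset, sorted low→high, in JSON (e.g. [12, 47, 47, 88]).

[3,4,4,4,5,5,5,6,6,7,7,8,8,9,9,10,11,11,13,14,14,15,18,19,20]

Site scan:
  UxaV AGGAAA/4: at [34, 40, 58, 107, 168, 193, 202, 216, 228] ⇒ [38, 44, 62, 111, 172, 197, 206, 220, 232]
  AzqIX CACACG/2: at [12, 79, 98, 114, 148, 162, 175, 222] ⇒ [14, 81, 100, 116, 150, 164, 177, 224]
  QalI AAGGATA/0: at [4, 20, 51, 85, 129, 136, 155] ⇒ [4, 20, 51, 85, 129, 136, 155]

All cut coordinates (distinct, sorted): [4, 14, 20, 38, 44, 51, 62, 81, 85, 100, 111, 116, 129, 136, 150, 155, 164, 172, 177, 197, 206, 220, 224, 232]

Fragment lengths:
  [0,4): 4 bp
  [4,14): 10 bp
  [14,20): 6 bp
  [20,38): 18 bp
  [38,44): 6 bp
  [44,51): 7 bp
  [51,62): 11 bp
  [62,81): 19 bp
  [81,85): 4 bp
  [85,100): 15 bp
  [100,111): 11 bp
  [111,116): 5 bp
  [116,129): 13 bp
  [129,136): 7 bp
  [136,150): 14 bp
  [150,155): 5 bp
  [155,164): 9 bp
  [164,172): 8 bp
  [172,177): 5 bp
  [177,197): 20 bp
  [197,206): 9 bp
  [206,220): 14 bp
  [220,224): 4 bp
  [224,232): 8 bp
  [232,235): 3 bp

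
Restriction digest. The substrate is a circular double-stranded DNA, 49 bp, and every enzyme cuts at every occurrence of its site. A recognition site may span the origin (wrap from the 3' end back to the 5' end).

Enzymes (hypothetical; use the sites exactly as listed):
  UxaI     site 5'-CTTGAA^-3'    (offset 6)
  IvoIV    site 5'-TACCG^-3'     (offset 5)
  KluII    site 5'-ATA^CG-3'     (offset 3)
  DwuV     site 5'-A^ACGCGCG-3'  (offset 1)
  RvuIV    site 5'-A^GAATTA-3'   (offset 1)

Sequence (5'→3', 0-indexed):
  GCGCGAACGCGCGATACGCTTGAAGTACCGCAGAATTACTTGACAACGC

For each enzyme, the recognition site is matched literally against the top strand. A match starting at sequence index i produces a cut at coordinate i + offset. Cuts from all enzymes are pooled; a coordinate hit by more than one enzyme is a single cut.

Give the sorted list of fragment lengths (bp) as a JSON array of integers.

[2,6,8,10,10,13]

Site scan:
  UxaI CTTGAA/6: at [18] ⇒ [24]
  IvoIV TACCG/5: at [25] ⇒ [30]
  KluII ATACG/3: at [13] ⇒ [16]
  DwuV AACGCGCG/1: at [5, 44] ⇒ [6, 45]
  RvuIV AGAATTA/1: at [31] ⇒ [32]

All cut coordinates (distinct, sorted): [6, 16, 24, 30, 32, 45]

Fragments:
  6→16: 10 bp
  16→24: 8 bp
  24→30: 6 bp
  30→32: 2 bp
  32→45: 13 bp
  45→6 (wrap): 49-45+6 = 10 bp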